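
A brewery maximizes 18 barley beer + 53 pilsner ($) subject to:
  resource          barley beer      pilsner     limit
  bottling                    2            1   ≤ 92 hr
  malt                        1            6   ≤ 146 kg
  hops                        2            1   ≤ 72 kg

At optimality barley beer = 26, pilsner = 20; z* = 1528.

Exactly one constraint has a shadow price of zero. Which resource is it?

bottling

bottling: 72/92 (slack 20)
malt: 146/146 (binding)
hops: 72/72 (binding)
By complementary slackness, a constraint with positive slack has shadow price 0 → bottling.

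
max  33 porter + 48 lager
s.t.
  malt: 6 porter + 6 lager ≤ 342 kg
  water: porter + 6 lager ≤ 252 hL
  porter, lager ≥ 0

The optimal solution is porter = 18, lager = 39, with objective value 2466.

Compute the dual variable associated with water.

3

Check each constraint at x*: malt 342/342 (tight); water 252/252 (tight).
The binding rows give the dual system: 6·y_malt + 1·y_water = 33 and 6·y_malt + 6·y_water = 48.
Solving: y_malt = 5, y_water = 3.
Shadow price of water = 3.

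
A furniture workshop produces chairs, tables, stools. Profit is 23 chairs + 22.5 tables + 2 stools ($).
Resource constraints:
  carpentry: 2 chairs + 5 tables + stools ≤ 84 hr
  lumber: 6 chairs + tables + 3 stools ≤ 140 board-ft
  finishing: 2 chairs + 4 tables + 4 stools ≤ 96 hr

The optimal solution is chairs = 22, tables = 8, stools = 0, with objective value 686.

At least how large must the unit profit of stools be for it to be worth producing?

At the optimum: carpentry uses 84 of 84 (binding); lumber uses 140 of 140 (binding); finishing uses 76 of 96 (slack = 20).
Since finishing is not tight, its dual is 0.
Dual feasibility on the basic columns requires 2·y_carpentry + 6·y_lumber = 23, 5·y_carpentry + 1·y_lumber = 22.5.
This yields shadow prices y_carpentry = 4, y_lumber = 2.5.
stools enters the basis when its profit ≥ yᵀa₃ = 4·1 + 2.5·3 = 11.5.

11.5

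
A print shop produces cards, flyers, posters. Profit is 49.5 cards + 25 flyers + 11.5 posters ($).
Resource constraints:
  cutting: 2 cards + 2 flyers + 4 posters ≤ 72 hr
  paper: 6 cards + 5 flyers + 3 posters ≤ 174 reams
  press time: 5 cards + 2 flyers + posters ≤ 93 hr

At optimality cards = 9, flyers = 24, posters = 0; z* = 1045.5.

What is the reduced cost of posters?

At the optimum: cutting uses 66 of 72 (slack = 6); paper uses 174 of 174 (binding); press time uses 93 of 93 (binding).
By complementary slackness, y = 0 for the non-binding constraint.
From A_Bᵀ y = c: 6·y_paper + 5·y_press time = 49.5; 5·y_paper + 2·y_press time = 25.
Solving: y_paper = 2, y_press time = 7.5.
Reduced cost of posters: c₃ − yᵀa₃ = 11.5 − (2·3 + 7.5·1) = 11.5 − 13.5 = -2.

-2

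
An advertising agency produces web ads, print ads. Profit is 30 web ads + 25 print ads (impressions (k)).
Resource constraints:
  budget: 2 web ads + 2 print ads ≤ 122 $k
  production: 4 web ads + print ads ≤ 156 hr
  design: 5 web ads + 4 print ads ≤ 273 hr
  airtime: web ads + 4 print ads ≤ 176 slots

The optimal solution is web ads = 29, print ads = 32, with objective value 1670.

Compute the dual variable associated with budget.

Binding: budget and design. Non-binding: production (8 unused), airtime (19 unused).
By complementary slackness, y = 0 for the non-binding constraints.
Dual feasibility on the basic columns requires 2·y_budget + 5·y_design = 30, 2·y_budget + 4·y_design = 25.
→ y_budget = 2.5 and y_design = 5.
Shadow price of budget = 2.5.

2.5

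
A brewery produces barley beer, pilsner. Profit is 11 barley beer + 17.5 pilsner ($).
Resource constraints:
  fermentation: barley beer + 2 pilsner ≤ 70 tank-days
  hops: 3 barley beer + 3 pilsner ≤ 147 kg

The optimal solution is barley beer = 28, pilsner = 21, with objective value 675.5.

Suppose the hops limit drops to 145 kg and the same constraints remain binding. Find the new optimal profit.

672.5

Check each constraint at x*: fermentation 70/70 (tight); hops 147/147 (tight).
The binding rows give the dual system: 1·y_fermentation + 3·y_hops = 11 and 2·y_fermentation + 3·y_hops = 17.5.
Solving: y_fermentation = 6.5, y_hops = 1.5.
Δz = y_hops·Δb = 1.5 × (-2) = -3, so new z* = 675.5 − 3 = 672.5.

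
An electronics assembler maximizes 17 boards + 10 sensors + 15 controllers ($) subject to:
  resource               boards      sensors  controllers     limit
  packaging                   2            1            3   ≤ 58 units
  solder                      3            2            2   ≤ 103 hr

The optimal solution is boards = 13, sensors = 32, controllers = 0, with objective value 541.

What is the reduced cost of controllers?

-3

At the optimum: packaging uses 58 of 58 (binding); solder uses 103 of 103 (binding).
Dual feasibility on the basic columns requires 2·y_packaging + 3·y_solder = 17, 1·y_packaging + 2·y_solder = 10.
This yields shadow prices y_packaging = 4, y_solder = 3.
Reduced cost of controllers: c₃ − yᵀa₃ = 15 − (4·3 + 3·2) = 15 − 18 = -3.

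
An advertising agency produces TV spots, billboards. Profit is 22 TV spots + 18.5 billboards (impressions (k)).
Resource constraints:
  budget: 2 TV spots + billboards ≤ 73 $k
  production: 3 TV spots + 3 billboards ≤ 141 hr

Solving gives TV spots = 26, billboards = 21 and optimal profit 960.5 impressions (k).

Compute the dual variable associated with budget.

3.5

Check each constraint at x*: budget 73/73 (tight); production 141/141 (tight).
The binding rows give the dual system: 2·y_budget + 3·y_production = 22 and 1·y_budget + 3·y_production = 18.5.
→ y_budget = 3.5 and y_production = 5.
Shadow price of budget = 3.5.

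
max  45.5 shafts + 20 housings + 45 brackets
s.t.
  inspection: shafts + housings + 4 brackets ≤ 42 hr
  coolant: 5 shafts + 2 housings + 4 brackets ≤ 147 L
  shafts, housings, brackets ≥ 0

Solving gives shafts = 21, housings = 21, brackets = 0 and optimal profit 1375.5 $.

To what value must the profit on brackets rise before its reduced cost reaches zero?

46

At the optimum: inspection uses 42 of 42 (binding); coolant uses 147 of 147 (binding).
Dual feasibility on the basic columns requires 1·y_inspection + 5·y_coolant = 45.5, 1·y_inspection + 2·y_coolant = 20.
Solving: y_inspection = 3, y_coolant = 8.5.
brackets enters the basis when its profit ≥ yᵀa₃ = 3·4 + 8.5·4 = 46.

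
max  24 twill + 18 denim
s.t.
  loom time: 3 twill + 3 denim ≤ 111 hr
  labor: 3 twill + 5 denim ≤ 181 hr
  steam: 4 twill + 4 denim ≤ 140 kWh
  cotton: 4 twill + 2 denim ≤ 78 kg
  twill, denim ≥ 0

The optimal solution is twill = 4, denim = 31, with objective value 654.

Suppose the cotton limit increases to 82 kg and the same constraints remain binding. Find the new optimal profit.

666

At the optimum: loom time uses 105 of 111 (slack = 6); labor uses 167 of 181 (slack = 14); steam uses 140 of 140 (binding); cotton uses 78 of 78 (binding).
Slack constraints have shadow price 0 (complementary slackness).
The binding rows give the dual system: 4·y_steam + 4·y_cotton = 24 and 4·y_steam + 2·y_cotton = 18.
Solving: y_steam = 3, y_cotton = 3.
Δz = y_cotton·Δb = 3 × (4) = 12, so new z* = 654 + 12 = 666.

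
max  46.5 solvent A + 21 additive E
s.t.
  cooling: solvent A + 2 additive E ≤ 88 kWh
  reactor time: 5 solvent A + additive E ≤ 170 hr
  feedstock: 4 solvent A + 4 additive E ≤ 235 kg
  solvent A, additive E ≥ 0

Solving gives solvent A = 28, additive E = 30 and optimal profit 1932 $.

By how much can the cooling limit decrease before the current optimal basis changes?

54

Binding constraints: cooling, reactor time. The basis is B = [[1,2],[5,1]] with det -9.
Per unit decrease in cooling, x* moves by d = (0.1111, -0.5556).
The basis stays optimal until additive E reaches 0; allowable decrease = 54 kWh.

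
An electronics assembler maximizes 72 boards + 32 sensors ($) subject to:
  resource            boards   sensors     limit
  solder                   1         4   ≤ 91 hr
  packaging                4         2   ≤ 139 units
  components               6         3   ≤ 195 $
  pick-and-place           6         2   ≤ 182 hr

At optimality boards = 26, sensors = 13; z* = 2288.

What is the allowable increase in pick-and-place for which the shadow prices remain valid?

13

Binding constraints: components, pick-and-place. The basis is B = [[6,3],[6,2]] with det -6.
Per unit increase in pick-and-place, x* moves by d = (0.5, -1).
The basis stays optimal until sensors reaches 0; allowable increase = 13 hr.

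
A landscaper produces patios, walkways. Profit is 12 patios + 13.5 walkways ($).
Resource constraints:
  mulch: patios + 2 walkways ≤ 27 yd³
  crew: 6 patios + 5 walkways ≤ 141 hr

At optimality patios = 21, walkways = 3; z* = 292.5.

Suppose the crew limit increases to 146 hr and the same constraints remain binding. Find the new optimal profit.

At the optimum: mulch uses 27 of 27 (binding); crew uses 141 of 141 (binding).
Dual feasibility on the basic columns requires 1·y_mulch + 6·y_crew = 12, 2·y_mulch + 5·y_crew = 13.5.
Solving: y_mulch = 3, y_crew = 1.5.
Δz = y_crew·Δb = 1.5 × (5) = 7.5, so new z* = 292.5 + 7.5 = 300.

300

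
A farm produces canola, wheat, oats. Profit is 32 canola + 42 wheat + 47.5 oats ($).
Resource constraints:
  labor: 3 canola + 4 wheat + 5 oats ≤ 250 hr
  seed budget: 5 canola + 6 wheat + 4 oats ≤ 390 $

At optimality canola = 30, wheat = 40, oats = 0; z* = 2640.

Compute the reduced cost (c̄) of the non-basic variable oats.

-1.5

At the optimum: labor uses 250 of 250 (binding); seed budget uses 390 of 390 (binding).
The binding rows give the dual system: 3·y_labor + 5·y_seed budget = 32 and 4·y_labor + 6·y_seed budget = 42.
Solving: y_labor = 9, y_seed budget = 1.
Reduced cost of oats: c₃ − yᵀa₃ = 47.5 − (9·5 + 1·4) = 47.5 − 49 = -1.5.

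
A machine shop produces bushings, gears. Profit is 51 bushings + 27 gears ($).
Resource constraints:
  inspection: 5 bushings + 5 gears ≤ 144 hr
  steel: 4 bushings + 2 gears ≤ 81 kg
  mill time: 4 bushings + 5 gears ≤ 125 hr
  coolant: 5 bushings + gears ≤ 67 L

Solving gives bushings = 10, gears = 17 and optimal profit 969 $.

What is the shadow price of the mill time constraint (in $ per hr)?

4

At the optimum: inspection uses 135 of 144 (slack = 9); steel uses 74 of 81 (slack = 7); mill time uses 125 of 125 (binding); coolant uses 67 of 67 (binding).
Since inspection, steel are not tight, their duals are 0.
The binding rows give the dual system: 4·y_mill time + 5·y_coolant = 51 and 5·y_mill time + 1·y_coolant = 27.
This yields shadow prices y_mill time = 4, y_coolant = 7.
Shadow price of mill time = 4.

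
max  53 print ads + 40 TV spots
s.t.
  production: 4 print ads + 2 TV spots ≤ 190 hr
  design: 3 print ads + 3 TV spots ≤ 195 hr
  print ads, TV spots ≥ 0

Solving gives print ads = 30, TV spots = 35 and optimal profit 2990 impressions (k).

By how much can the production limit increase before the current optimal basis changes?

Binding constraints: production, design. The basis is B = [[4,2],[3,3]] with det 6.
Per unit increase in production, x* moves by d = (0.5, -0.5).
The basis stays optimal until TV spots reaches 0; allowable increase = 70 hr.

70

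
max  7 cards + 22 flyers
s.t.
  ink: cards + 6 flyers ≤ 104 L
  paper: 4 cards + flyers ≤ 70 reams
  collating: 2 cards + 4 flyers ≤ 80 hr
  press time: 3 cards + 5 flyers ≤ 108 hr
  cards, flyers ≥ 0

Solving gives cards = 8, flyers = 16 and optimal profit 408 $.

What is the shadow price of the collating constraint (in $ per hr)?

2.5

Check each constraint at x*: ink 104/104 (tight); paper 48/70 (slack 22); collating 80/80 (tight); press time 104/108 (slack 4).
Slack constraints have shadow price 0 (complementary slackness).
From A_Bᵀ y = c: 1·y_ink + 2·y_collating = 7; 6·y_ink + 4·y_collating = 22.
Solving: y_ink = 2, y_collating = 2.5.
Shadow price of collating = 2.5.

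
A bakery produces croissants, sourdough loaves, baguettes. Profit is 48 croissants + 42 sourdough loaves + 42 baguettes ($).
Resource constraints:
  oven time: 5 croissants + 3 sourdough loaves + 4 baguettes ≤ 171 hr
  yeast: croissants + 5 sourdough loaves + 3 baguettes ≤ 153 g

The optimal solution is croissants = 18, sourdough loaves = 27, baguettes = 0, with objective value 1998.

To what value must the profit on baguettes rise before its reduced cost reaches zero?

45

At the optimum: oven time uses 171 of 171 (binding); yeast uses 153 of 153 (binding).
From A_Bᵀ y = c: 5·y_oven time + 1·y_yeast = 48; 3·y_oven time + 5·y_yeast = 42.
This yields shadow prices y_oven time = 9, y_yeast = 3.
baguettes enters the basis when its profit ≥ yᵀa₃ = 9·4 + 3·3 = 45.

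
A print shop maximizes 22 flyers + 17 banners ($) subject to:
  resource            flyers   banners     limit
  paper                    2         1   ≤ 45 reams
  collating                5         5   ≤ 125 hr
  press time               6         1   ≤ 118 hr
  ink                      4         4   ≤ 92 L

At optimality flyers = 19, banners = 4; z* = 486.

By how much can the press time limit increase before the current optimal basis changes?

15

Binding constraints: press time, ink. The basis is B = [[6,1],[4,4]] with det 20.
Per unit increase in press time, x* moves by d = (0.2, -0.2).
The basis stays optimal until paper becomes binding; allowable increase = 15 hr.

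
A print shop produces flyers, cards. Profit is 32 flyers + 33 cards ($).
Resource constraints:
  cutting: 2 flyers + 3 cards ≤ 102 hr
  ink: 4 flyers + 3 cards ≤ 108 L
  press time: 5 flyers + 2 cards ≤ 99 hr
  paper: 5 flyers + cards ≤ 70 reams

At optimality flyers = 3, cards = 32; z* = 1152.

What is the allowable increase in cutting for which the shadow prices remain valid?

6

Binding constraints: cutting, ink. The basis is B = [[2,3],[4,3]] with det -6.
Per unit increase in cutting, x* moves by d = (-0.5, 0.6667).
The basis stays optimal until flyers reaches 0; allowable increase = 6 hr.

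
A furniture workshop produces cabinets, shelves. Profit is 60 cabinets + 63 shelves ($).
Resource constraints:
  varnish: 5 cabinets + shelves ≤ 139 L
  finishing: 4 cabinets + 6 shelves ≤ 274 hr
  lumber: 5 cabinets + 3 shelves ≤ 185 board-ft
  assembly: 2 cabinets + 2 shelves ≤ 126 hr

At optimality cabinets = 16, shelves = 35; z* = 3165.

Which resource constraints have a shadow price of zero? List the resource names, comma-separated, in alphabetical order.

varnish: 115/139 (slack 24)
finishing: 274/274 (binding)
lumber: 185/185 (binding)
assembly: 102/126 (slack 24)
By complementary slackness, a constraint with positive slack has shadow price 0 → assembly, varnish.

assembly, varnish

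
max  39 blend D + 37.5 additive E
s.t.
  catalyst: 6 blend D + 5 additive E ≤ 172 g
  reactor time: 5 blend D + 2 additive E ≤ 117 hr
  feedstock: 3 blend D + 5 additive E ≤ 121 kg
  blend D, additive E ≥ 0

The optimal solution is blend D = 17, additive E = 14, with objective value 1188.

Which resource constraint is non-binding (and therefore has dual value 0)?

reactor time

catalyst: 172/172 (binding)
reactor time: 113/117 (slack 4)
feedstock: 121/121 (binding)
By complementary slackness, a constraint with positive slack has shadow price 0 → reactor time.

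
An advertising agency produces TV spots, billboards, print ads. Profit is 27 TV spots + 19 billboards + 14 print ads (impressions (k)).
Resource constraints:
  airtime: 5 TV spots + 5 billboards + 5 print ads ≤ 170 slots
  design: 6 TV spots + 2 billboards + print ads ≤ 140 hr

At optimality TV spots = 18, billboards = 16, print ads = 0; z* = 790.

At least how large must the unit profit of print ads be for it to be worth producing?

Both airtime and design are binding at x*.
Dual feasibility on the basic columns requires 5·y_airtime + 6·y_design = 27, 5·y_airtime + 2·y_design = 19.
Solving: y_airtime = 3, y_design = 2.
print ads enters the basis when its profit ≥ yᵀa₃ = 3·5 + 2·1 = 17.

17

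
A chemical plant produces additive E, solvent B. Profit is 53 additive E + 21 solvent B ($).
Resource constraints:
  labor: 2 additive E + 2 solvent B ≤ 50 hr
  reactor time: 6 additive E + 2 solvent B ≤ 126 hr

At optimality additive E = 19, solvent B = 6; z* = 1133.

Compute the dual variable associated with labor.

Both labor and reactor time are binding at x*.
The binding rows give the dual system: 2·y_labor + 6·y_reactor time = 53 and 2·y_labor + 2·y_reactor time = 21.
→ y_labor = 2.5 and y_reactor time = 8.
Shadow price of labor = 2.5.

2.5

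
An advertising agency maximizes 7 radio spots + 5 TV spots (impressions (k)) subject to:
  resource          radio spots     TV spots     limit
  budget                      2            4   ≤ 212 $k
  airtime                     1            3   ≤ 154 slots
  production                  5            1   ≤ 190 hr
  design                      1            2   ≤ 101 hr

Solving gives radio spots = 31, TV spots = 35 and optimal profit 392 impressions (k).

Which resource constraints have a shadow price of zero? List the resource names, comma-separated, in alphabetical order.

budget: 202/212 (slack 10)
airtime: 136/154 (slack 18)
production: 190/190 (binding)
design: 101/101 (binding)
By complementary slackness, a constraint with positive slack has shadow price 0 → airtime, budget.

airtime, budget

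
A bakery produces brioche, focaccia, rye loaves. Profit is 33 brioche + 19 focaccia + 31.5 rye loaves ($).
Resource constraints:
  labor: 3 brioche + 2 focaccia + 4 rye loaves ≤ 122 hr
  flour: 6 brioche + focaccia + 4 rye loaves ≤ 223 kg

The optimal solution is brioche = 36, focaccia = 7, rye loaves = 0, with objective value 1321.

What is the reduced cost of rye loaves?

At the optimum: labor uses 122 of 122 (binding); flour uses 223 of 223 (binding).
The binding rows give the dual system: 3·y_labor + 6·y_flour = 33 and 2·y_labor + 1·y_flour = 19.
→ y_labor = 9 and y_flour = 1.
Reduced cost of rye loaves: c₃ − yᵀa₃ = 31.5 − (9·4 + 1·4) = 31.5 − 40 = -8.5.

-8.5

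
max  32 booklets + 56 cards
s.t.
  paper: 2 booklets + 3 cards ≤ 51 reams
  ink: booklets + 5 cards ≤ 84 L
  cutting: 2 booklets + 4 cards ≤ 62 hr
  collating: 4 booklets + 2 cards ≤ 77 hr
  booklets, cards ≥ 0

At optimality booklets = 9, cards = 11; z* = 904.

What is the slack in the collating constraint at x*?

19

collating used = 4·9 + 2·11 = 58; slack = 77 − 58 = 19.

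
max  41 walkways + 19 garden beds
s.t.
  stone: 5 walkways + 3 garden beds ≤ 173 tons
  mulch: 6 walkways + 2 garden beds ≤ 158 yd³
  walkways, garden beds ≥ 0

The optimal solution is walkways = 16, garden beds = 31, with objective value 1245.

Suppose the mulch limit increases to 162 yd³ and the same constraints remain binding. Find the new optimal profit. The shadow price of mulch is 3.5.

Δb = 4, so new z* = 1245 + (3.5)·(4) = 1245 + 14 = 1259.

1259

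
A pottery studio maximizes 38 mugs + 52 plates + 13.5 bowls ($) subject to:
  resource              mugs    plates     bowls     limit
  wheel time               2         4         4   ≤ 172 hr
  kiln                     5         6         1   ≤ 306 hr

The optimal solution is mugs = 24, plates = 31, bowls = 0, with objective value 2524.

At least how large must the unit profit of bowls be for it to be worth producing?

At the optimum: wheel time uses 172 of 172 (binding); kiln uses 306 of 306 (binding).
From A_Bᵀ y = c: 2·y_wheel time + 5·y_kiln = 38; 4·y_wheel time + 6·y_kiln = 52.
This yields shadow prices y_wheel time = 4, y_kiln = 6.
bowls enters the basis when its profit ≥ yᵀa₃ = 4·4 + 6·1 = 22.

22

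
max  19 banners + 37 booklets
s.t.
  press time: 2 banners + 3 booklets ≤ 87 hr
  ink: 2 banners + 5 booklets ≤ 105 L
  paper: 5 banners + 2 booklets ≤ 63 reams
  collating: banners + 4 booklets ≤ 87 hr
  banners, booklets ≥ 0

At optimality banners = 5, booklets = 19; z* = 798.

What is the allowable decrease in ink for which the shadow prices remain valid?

79.8

Binding constraints: ink, paper. The basis is B = [[2,5],[5,2]] with det -21.
Per unit decrease in ink, x* moves by d = (0.0952, -0.2381).
The basis stays optimal until booklets reaches 0; allowable decrease = 79.8 L.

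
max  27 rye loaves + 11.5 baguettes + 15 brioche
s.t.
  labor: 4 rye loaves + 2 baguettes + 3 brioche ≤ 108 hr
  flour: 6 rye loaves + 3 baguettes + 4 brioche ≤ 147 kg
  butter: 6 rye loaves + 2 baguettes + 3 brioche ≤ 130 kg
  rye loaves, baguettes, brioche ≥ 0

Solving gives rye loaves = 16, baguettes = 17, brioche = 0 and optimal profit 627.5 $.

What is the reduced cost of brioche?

Check each constraint at x*: labor 98/108 (slack 10); flour 147/147 (tight); butter 130/130 (tight).
Slack constraints have shadow price 0 (complementary slackness).
The binding rows give the dual system: 6·y_flour + 6·y_butter = 27 and 3·y_flour + 2·y_butter = 11.5.
Solving: y_flour = 2.5, y_butter = 2.
Reduced cost of brioche: c₃ − yᵀa₃ = 15 − (2.5·4 + 2·3) = 15 − 16 = -1.

-1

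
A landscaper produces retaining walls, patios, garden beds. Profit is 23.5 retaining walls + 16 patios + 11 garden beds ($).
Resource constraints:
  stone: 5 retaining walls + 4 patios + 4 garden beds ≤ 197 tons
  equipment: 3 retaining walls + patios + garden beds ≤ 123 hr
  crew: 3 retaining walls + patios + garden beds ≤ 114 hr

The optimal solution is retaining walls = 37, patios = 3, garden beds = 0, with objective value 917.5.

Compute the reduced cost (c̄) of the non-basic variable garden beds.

-5

Check each constraint at x*: stone 197/197 (tight); equipment 114/123 (slack 9); crew 114/114 (tight).
Since equipment is not tight, its dual is 0.
The binding rows give the dual system: 5·y_stone + 3·y_crew = 23.5 and 4·y_stone + 1·y_crew = 16.
This yields shadow prices y_stone = 3.5, y_crew = 2.
Reduced cost of garden beds: c₃ − yᵀa₃ = 11 − (3.5·4 + 2·1) = 11 − 16 = -5.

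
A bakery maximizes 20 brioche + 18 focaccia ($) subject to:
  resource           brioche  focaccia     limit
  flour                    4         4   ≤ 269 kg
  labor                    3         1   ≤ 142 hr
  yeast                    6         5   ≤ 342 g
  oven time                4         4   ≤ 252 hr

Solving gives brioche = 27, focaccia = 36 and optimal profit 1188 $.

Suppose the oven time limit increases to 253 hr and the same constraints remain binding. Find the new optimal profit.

1190

Binding: yeast and oven time. Non-binding: flour (17 unused), labor (25 unused).
Since flour, labor are not tight, their duals are 0.
From A_Bᵀ y = c: 6·y_yeast + 4·y_oven time = 20; 5·y_yeast + 4·y_oven time = 18.
→ y_yeast = 2 and y_oven time = 2.
Δz = y_oven time·Δb = 2 × (1) = 2, so new z* = 1188 + 2 = 1190.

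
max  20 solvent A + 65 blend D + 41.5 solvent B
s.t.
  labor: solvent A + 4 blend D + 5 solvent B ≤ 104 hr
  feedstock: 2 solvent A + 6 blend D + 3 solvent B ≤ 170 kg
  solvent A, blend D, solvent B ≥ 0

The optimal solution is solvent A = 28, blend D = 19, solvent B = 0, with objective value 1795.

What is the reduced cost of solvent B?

At the optimum: labor uses 104 of 104 (binding); feedstock uses 170 of 170 (binding).
Dual feasibility on the basic columns requires 1·y_labor + 2·y_feedstock = 20, 4·y_labor + 6·y_feedstock = 65.
→ y_labor = 5 and y_feedstock = 7.5.
Reduced cost of solvent B: c₃ − yᵀa₃ = 41.5 − (5·5 + 7.5·3) = 41.5 − 47.5 = -6.

-6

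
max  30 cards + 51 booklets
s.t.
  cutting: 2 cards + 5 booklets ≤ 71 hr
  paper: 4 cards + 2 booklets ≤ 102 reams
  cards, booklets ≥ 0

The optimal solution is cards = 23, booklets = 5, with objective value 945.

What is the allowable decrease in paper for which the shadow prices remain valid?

73.6

Binding constraints: cutting, paper. The basis is B = [[2,5],[4,2]] with det -16.
Per unit decrease in paper, x* moves by d = (-0.3125, 0.125).
The basis stays optimal until cards reaches 0; allowable decrease = 73.6 reams.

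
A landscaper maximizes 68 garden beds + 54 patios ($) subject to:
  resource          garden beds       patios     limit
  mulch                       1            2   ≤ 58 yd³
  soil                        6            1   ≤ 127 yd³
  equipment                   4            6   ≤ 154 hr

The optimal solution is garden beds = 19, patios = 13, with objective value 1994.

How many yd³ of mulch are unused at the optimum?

13

mulch used = 1·19 + 2·13 = 45; slack = 58 − 45 = 13.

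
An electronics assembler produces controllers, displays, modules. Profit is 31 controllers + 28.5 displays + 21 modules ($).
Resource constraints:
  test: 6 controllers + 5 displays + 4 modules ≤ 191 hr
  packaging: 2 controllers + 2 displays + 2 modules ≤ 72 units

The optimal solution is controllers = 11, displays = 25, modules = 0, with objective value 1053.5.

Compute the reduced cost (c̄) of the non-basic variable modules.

-5

At the optimum: test uses 191 of 191 (binding); packaging uses 72 of 72 (binding).
Dual feasibility on the basic columns requires 6·y_test + 2·y_packaging = 31, 5·y_test + 2·y_packaging = 28.5.
This yields shadow prices y_test = 2.5, y_packaging = 8.
Reduced cost of modules: c₃ − yᵀa₃ = 21 − (2.5·4 + 8·2) = 21 − 26 = -5.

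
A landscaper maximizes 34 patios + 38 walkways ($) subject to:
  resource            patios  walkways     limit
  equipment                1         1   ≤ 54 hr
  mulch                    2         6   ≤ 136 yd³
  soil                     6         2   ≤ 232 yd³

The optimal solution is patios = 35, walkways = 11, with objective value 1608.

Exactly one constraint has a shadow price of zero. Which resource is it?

equipment: 46/54 (slack 8)
mulch: 136/136 (binding)
soil: 232/232 (binding)
By complementary slackness, a constraint with positive slack has shadow price 0 → equipment.

equipment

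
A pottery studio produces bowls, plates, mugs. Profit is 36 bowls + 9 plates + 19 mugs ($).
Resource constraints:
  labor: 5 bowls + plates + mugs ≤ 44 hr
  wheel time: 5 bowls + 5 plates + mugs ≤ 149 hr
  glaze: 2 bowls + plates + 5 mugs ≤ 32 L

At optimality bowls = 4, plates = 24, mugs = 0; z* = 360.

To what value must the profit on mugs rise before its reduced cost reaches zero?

21

Check each constraint at x*: labor 44/44 (tight); wheel time 140/149 (slack 9); glaze 32/32 (tight).
By complementary slackness, y = 0 for the non-binding constraint.
From A_Bᵀ y = c: 5·y_labor + 2·y_glaze = 36; 1·y_labor + 1·y_glaze = 9.
→ y_labor = 6 and y_glaze = 3.
mugs enters the basis when its profit ≥ yᵀa₃ = 6·1 + 3·5 = 21.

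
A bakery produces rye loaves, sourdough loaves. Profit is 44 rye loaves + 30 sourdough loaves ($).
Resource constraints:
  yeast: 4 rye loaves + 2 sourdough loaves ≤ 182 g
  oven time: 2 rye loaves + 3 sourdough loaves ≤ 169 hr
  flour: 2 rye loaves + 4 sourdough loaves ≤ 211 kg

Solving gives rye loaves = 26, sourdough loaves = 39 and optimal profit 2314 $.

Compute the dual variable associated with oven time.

At the optimum: yeast uses 182 of 182 (binding); oven time uses 169 of 169 (binding); flour uses 208 of 211 (slack = 3).
By complementary slackness, y = 0 for the non-binding constraint.
From A_Bᵀ y = c: 4·y_yeast + 2·y_oven time = 44; 2·y_yeast + 3·y_oven time = 30.
→ y_yeast = 9 and y_oven time = 4.
Shadow price of oven time = 4.

4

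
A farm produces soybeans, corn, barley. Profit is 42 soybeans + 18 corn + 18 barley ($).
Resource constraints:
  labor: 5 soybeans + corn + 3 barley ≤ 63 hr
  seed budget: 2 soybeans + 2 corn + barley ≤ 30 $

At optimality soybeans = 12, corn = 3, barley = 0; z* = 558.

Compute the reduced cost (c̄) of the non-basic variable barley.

-6

Both labor and seed budget are binding at x*.
Dual feasibility on the basic columns requires 5·y_labor + 2·y_seed budget = 42, 1·y_labor + 2·y_seed budget = 18.
→ y_labor = 6 and y_seed budget = 6.
Reduced cost of barley: c₃ − yᵀa₃ = 18 − (6·3 + 6·1) = 18 − 24 = -6.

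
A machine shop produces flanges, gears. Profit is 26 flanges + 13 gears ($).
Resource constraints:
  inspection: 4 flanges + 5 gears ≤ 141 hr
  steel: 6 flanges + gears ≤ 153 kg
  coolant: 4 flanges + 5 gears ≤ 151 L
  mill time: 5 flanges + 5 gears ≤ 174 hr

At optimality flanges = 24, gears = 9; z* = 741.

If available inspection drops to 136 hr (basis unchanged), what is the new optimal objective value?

Check each constraint at x*: inspection 141/141 (tight); steel 153/153 (tight); coolant 141/151 (slack 10); mill time 165/174 (slack 9).
Slack constraints have shadow price 0 (complementary slackness).
From A_Bᵀ y = c: 4·y_inspection + 6·y_steel = 26; 5·y_inspection + 1·y_steel = 13.
Solving: y_inspection = 2, y_steel = 3.
Δz = y_inspection·Δb = 2 × (-5) = -10, so new z* = 741 − 10 = 731.

731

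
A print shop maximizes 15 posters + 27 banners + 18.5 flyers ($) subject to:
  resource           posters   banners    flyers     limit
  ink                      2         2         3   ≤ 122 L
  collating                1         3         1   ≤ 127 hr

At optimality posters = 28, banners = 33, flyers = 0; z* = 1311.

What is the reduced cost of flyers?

-1

Check each constraint at x*: ink 122/122 (tight); collating 127/127 (tight).
Dual feasibility on the basic columns requires 2·y_ink + 1·y_collating = 15, 2·y_ink + 3·y_collating = 27.
Solving: y_ink = 4.5, y_collating = 6.
Reduced cost of flyers: c₃ − yᵀa₃ = 18.5 − (4.5·3 + 6·1) = 18.5 − 19.5 = -1.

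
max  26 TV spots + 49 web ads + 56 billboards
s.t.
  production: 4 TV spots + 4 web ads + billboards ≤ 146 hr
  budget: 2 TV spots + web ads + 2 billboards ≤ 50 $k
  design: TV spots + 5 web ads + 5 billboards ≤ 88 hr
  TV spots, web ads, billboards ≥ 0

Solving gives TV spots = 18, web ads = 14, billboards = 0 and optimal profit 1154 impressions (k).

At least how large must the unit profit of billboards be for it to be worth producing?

58

At the optimum: production uses 128 of 146 (slack = 18); budget uses 50 of 50 (binding); design uses 88 of 88 (binding).
By complementary slackness, y = 0 for the non-binding constraint.
Dual feasibility on the basic columns requires 2·y_budget + 1·y_design = 26, 1·y_budget + 5·y_design = 49.
This yields shadow prices y_budget = 9, y_design = 8.
billboards enters the basis when its profit ≥ yᵀa₃ = 9·2 + 8·5 = 58.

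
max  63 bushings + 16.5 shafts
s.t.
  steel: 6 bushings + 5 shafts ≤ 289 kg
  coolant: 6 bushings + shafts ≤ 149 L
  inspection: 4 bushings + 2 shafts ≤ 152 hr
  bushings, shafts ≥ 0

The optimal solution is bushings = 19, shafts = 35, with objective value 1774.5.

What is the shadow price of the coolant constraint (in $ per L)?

9

At the optimum: steel uses 289 of 289 (binding); coolant uses 149 of 149 (binding); inspection uses 146 of 152 (slack = 6).
By complementary slackness, y = 0 for the non-binding constraint.
The binding rows give the dual system: 6·y_steel + 6·y_coolant = 63 and 5·y_steel + 1·y_coolant = 16.5.
This yields shadow prices y_steel = 1.5, y_coolant = 9.
Shadow price of coolant = 9.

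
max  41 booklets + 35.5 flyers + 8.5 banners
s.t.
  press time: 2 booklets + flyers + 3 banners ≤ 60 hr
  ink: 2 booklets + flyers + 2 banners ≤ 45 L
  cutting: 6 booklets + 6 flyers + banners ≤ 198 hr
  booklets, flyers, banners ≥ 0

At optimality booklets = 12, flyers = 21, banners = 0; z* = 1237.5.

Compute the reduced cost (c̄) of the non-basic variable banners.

-7.5

Binding: ink and cutting. Non-binding: press time (15 unused).
Slack constraints have shadow price 0 (complementary slackness).
The binding rows give the dual system: 2·y_ink + 6·y_cutting = 41 and 1·y_ink + 6·y_cutting = 35.5.
Solving: y_ink = 5.5, y_cutting = 5.
Reduced cost of banners: c₃ − yᵀa₃ = 8.5 − (5.5·2 + 5·1) = 8.5 − 16 = -7.5.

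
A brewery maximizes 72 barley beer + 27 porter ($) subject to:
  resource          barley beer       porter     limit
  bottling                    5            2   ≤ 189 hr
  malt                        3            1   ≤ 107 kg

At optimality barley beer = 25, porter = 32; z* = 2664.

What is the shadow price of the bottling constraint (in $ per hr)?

Check each constraint at x*: bottling 189/189 (tight); malt 107/107 (tight).
The binding rows give the dual system: 5·y_bottling + 3·y_malt = 72 and 2·y_bottling + 1·y_malt = 27.
This yields shadow prices y_bottling = 9, y_malt = 9.
Shadow price of bottling = 9.

9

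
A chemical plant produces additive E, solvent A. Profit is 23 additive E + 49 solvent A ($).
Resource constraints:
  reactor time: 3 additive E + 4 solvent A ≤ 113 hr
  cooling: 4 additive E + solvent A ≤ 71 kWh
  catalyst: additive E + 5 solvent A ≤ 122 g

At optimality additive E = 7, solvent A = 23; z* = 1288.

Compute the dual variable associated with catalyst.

5

Binding: reactor time and catalyst. Non-binding: cooling (20 unused).
By complementary slackness, y = 0 for the non-binding constraint.
Dual feasibility on the basic columns requires 3·y_reactor time + 1·y_catalyst = 23, 4·y_reactor time + 5·y_catalyst = 49.
→ y_reactor time = 6 and y_catalyst = 5.
Shadow price of catalyst = 5.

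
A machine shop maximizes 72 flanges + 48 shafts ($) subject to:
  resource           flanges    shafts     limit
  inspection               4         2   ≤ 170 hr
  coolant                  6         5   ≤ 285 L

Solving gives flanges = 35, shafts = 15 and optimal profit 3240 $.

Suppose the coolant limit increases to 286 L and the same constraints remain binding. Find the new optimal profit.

3246

Both inspection and coolant are binding at x*.
Dual feasibility on the basic columns requires 4·y_inspection + 6·y_coolant = 72, 2·y_inspection + 5·y_coolant = 48.
→ y_inspection = 9 and y_coolant = 6.
Δz = y_coolant·Δb = 6 × (1) = 6, so new z* = 3240 + 6 = 3246.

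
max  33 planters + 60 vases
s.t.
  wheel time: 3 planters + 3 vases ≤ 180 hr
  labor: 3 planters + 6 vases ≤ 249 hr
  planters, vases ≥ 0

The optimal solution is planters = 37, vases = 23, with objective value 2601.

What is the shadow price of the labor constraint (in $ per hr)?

9

Both wheel time and labor are binding at x*.
Dual feasibility on the basic columns requires 3·y_wheel time + 3·y_labor = 33, 3·y_wheel time + 6·y_labor = 60.
Solving: y_wheel time = 2, y_labor = 9.
Shadow price of labor = 9.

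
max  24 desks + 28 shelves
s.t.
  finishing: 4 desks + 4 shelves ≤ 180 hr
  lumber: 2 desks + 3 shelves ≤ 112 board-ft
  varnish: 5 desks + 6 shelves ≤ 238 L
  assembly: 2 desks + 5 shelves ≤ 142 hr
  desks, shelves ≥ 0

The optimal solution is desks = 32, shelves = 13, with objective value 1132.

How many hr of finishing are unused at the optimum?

finishing used = 4·32 + 4·13 = 180; slack = 180 − 180 = 0.

0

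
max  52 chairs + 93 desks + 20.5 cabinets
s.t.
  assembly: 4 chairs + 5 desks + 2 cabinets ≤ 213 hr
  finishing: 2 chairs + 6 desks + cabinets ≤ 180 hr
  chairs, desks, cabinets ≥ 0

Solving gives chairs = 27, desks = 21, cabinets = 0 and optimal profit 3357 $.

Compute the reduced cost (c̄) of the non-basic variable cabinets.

At the optimum: assembly uses 213 of 213 (binding); finishing uses 180 of 180 (binding).
Dual feasibility on the basic columns requires 4·y_assembly + 2·y_finishing = 52, 5·y_assembly + 6·y_finishing = 93.
Solving: y_assembly = 9, y_finishing = 8.
Reduced cost of cabinets: c₃ − yᵀa₃ = 20.5 − (9·2 + 8·1) = 20.5 − 26 = -5.5.

-5.5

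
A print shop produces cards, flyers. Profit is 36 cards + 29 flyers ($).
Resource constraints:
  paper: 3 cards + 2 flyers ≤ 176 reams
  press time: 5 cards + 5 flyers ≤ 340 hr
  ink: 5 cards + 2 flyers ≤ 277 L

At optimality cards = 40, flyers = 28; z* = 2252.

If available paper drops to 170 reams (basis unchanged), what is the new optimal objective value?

2210

At the optimum: paper uses 176 of 176 (binding); press time uses 340 of 340 (binding); ink uses 256 of 277 (slack = 21).
By complementary slackness, y = 0 for the non-binding constraint.
The binding rows give the dual system: 3·y_paper + 5·y_press time = 36 and 2·y_paper + 5·y_press time = 29.
→ y_paper = 7 and y_press time = 3.
Δz = y_paper·Δb = 7 × (-6) = -42, so new z* = 2252 − 42 = 2210.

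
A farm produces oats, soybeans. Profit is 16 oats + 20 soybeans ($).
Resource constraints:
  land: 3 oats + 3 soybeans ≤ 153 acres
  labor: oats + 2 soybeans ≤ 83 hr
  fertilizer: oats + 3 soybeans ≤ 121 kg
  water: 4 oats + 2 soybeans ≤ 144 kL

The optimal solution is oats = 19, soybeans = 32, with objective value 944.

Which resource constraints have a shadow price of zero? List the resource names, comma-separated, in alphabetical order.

fertilizer, water

land: 153/153 (binding)
labor: 83/83 (binding)
fertilizer: 115/121 (slack 6)
water: 140/144 (slack 4)
By complementary slackness, a constraint with positive slack has shadow price 0 → fertilizer, water.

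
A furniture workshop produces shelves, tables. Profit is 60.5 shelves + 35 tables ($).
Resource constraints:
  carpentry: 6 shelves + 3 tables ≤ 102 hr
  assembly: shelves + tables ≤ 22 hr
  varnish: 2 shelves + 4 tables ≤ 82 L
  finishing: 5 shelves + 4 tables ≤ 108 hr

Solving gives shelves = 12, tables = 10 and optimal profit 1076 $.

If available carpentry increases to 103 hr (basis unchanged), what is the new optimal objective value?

1084.5

Binding: carpentry and assembly. Non-binding: varnish (18 unused), finishing (8 unused).
By complementary slackness, y = 0 for the non-binding constraints.
From A_Bᵀ y = c: 6·y_carpentry + 1·y_assembly = 60.5; 3·y_carpentry + 1·y_assembly = 35.
→ y_carpentry = 8.5 and y_assembly = 9.5.
Δz = y_carpentry·Δb = 8.5 × (1) = 8.5, so new z* = 1076 + 8.5 = 1084.5.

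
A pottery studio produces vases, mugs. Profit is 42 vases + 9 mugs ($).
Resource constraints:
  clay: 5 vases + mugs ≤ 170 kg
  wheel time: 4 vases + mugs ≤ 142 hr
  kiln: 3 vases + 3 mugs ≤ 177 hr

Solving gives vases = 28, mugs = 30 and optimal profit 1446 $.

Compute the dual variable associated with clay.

6

Binding: clay and wheel time. Non-binding: kiln (3 unused).
Slack constraints have shadow price 0 (complementary slackness).
From A_Bᵀ y = c: 5·y_clay + 4·y_wheel time = 42; 1·y_clay + 1·y_wheel time = 9.
This yields shadow prices y_clay = 6, y_wheel time = 3.
Shadow price of clay = 6.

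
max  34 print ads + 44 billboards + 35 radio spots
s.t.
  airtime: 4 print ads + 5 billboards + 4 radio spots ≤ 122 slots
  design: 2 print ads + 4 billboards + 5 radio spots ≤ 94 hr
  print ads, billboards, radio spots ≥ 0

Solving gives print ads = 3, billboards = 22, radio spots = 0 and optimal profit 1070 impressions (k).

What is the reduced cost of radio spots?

-2

Both airtime and design are binding at x*.
From A_Bᵀ y = c: 4·y_airtime + 2·y_design = 34; 5·y_airtime + 4·y_design = 44.
Solving: y_airtime = 8, y_design = 1.
Reduced cost of radio spots: c₃ − yᵀa₃ = 35 − (8·4 + 1·5) = 35 − 37 = -2.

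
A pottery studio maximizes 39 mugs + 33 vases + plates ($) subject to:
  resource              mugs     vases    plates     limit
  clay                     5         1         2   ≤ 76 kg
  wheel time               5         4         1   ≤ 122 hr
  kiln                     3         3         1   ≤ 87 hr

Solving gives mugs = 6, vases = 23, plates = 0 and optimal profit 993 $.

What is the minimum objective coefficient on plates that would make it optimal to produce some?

9

Check each constraint at x*: clay 53/76 (slack 23); wheel time 122/122 (tight); kiln 87/87 (tight).
Since clay is not tight, its dual is 0.
From A_Bᵀ y = c: 5·y_wheel time + 3·y_kiln = 39; 4·y_wheel time + 3·y_kiln = 33.
This yields shadow prices y_wheel time = 6, y_kiln = 3.
plates enters the basis when its profit ≥ yᵀa₃ = 6·1 + 3·1 = 9.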